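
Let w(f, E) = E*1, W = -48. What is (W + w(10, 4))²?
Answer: 1936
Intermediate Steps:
w(f, E) = E
(W + w(10, 4))² = (-48 + 4)² = (-44)² = 1936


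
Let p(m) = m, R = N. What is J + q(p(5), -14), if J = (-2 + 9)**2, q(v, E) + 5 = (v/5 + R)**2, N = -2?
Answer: 45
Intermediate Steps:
R = -2
q(v, E) = -5 + (-2 + v/5)**2 (q(v, E) = -5 + (v/5 - 2)**2 = -5 + (-2 + v/5)**2)
J = 49 (J = 7**2 = 49)
J + q(p(5), -14) = 49 + (-5 + (-10 + 5)**2/25) = 49 + (-5 + (1/25)*(-5)**2) = 49 + (-5 + (1/25)*25) = 49 + (-5 + 1) = 49 - 4 = 45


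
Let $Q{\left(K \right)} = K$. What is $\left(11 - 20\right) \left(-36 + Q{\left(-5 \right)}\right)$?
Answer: $369$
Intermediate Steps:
$\left(11 - 20\right) \left(-36 + Q{\left(-5 \right)}\right) = \left(11 - 20\right) \left(-36 - 5\right) = \left(11 - 20\right) \left(-41\right) = \left(-9\right) \left(-41\right) = 369$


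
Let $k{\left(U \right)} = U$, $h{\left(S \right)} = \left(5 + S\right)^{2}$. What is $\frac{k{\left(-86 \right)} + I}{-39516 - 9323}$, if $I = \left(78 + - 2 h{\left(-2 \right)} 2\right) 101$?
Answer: $- \frac{4156}{48839} \approx -0.085096$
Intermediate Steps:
$I = 4242$ ($I = \left(78 + - 2 \left(5 - 2\right)^{2} \cdot 2\right) 101 = \left(78 + - 2 \cdot 3^{2} \cdot 2\right) 101 = \left(78 + \left(-2\right) 9 \cdot 2\right) 101 = \left(78 - 36\right) 101 = 42 \cdot 101 = 4242$)
$\frac{k{\left(-86 \right)} + I}{-39516 - 9323} = \frac{-86 + 4242}{-39516 - 9323} = \frac{4156}{-48839} = 4156 \left(- \frac{1}{48839}\right) = - \frac{4156}{48839}$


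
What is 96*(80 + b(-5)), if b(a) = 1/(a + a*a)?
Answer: 38424/5 ≈ 7684.8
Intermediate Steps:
b(a) = 1/(a + a**2)
96*(80 + b(-5)) = 96*(80 + 1/((-5)*(1 - 5))) = 96*(80 - 1/5/(-4)) = 96*(80 - 1/5*(-1/4)) = 96*(80 + 1/20) = 96*(1601/20) = 38424/5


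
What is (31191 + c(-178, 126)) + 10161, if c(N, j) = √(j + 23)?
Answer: 41352 + √149 ≈ 41364.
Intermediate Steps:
c(N, j) = √(23 + j)
(31191 + c(-178, 126)) + 10161 = (31191 + √(23 + 126)) + 10161 = (31191 + √149) + 10161 = 41352 + √149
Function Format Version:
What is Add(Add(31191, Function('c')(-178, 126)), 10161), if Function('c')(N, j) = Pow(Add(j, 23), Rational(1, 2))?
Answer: Add(41352, Pow(149, Rational(1, 2))) ≈ 41364.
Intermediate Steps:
Function('c')(N, j) = Pow(Add(23, j), Rational(1, 2))
Add(Add(31191, Function('c')(-178, 126)), 10161) = Add(Add(31191, Pow(Add(23, 126), Rational(1, 2))), 10161) = Add(Add(31191, Pow(149, Rational(1, 2))), 10161) = Add(41352, Pow(149, Rational(1, 2)))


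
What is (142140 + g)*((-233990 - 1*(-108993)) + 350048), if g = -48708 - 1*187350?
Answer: -21136339818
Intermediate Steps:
g = -236058 (g = -48708 - 187350 = -236058)
(142140 + g)*((-233990 - 1*(-108993)) + 350048) = (142140 - 236058)*((-233990 - 1*(-108993)) + 350048) = -93918*((-233990 + 108993) + 350048) = -93918*(-124997 + 350048) = -93918*225051 = -21136339818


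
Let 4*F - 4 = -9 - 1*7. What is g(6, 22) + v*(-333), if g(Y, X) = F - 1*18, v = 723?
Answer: -240780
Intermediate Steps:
F = -3 (F = 1 + (-9 - 1*7)/4 = 1 + (-9 - 7)/4 = 1 + (¼)*(-16) = 1 - 4 = -3)
g(Y, X) = -21 (g(Y, X) = -3 - 1*18 = -3 - 18 = -21)
g(6, 22) + v*(-333) = -21 + 723*(-333) = -21 - 240759 = -240780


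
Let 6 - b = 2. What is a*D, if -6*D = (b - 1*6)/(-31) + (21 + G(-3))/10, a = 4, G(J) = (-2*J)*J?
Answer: -113/465 ≈ -0.24301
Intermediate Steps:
b = 4 (b = 6 - 1*2 = 6 - 2 = 4)
G(J) = -2*J²
D = -113/1860 (D = -((4 - 1*6)/(-31) + (21 - 2*(-3)²)/10)/6 = -((4 - 6)*(-1/31) + (21 - 2*9)*(⅒))/6 = -(-2*(-1/31) + (21 - 18)*(⅒))/6 = -(2/31 + 3*(⅒))/6 = -(2/31 + 3/10)/6 = -⅙*113/310 = -113/1860 ≈ -0.060753)
a*D = 4*(-113/1860) = -113/465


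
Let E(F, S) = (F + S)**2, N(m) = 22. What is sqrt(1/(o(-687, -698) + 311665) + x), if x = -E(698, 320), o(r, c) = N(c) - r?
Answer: 5*I*sqrt(4044876862494698)/312374 ≈ 1018.0*I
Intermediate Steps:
o(r, c) = 22 - r
x = -1036324 (x = -(698 + 320)**2 = -1*1018**2 = -1*1036324 = -1036324)
sqrt(1/(o(-687, -698) + 311665) + x) = sqrt(1/((22 - 1*(-687)) + 311665) - 1036324) = sqrt(1/((22 + 687) + 311665) - 1036324) = sqrt(1/(709 + 311665) - 1036324) = sqrt(1/312374 - 1036324) = sqrt(-323720673175/312374) = 5*I*sqrt(4044876862494698)/312374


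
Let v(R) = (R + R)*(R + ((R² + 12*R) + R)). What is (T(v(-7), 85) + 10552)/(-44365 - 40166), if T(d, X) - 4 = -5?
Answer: -3517/28177 ≈ -0.12482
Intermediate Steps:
v(R) = 2*R*(R² + 14*R) (v(R) = (2*R)*(R + (R² + 13*R)) = (2*R)*(R² + 14*R) = 2*R*(R² + 14*R))
T(d, X) = -1 (T(d, X) = 4 - 5 = -1)
(T(v(-7), 85) + 10552)/(-44365 - 40166) = (-1 + 10552)/(-44365 - 40166) = 10551/(-84531) = 10551*(-1/84531) = -3517/28177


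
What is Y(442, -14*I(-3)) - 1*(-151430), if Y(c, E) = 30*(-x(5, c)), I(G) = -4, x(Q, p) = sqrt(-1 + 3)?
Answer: 151430 - 30*sqrt(2) ≈ 1.5139e+5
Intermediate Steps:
x(Q, p) = sqrt(2)
Y(c, E) = -30*sqrt(2) (Y(c, E) = 30*(-sqrt(2)) = -30*sqrt(2))
Y(442, -14*I(-3)) - 1*(-151430) = -30*sqrt(2) - 1*(-151430) = -30*sqrt(2) + 151430 = 151430 - 30*sqrt(2)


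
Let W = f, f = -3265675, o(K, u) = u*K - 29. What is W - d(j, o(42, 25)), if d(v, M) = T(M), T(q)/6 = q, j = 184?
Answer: -3271801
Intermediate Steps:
T(q) = 6*q
o(K, u) = -29 + K*u (o(K, u) = K*u - 29 = -29 + K*u)
d(v, M) = 6*M
W = -3265675
W - d(j, o(42, 25)) = -3265675 - 6*(-29 + 42*25) = -3265675 - 6*(-29 + 1050) = -3265675 - 6*1021 = -3265675 - 1*6126 = -3265675 - 6126 = -3271801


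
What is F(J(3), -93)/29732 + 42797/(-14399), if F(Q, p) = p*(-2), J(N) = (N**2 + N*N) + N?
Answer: -634881095/214055534 ≈ -2.9660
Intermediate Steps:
J(N) = N + 2*N**2 (J(N) = (N**2 + N**2) + N = 2*N**2 + N = N + 2*N**2)
F(Q, p) = -2*p
F(J(3), -93)/29732 + 42797/(-14399) = -2*(-93)/29732 + 42797/(-14399) = 186*(1/29732) + 42797*(-1/14399) = 93/14866 - 42797/14399 = -634881095/214055534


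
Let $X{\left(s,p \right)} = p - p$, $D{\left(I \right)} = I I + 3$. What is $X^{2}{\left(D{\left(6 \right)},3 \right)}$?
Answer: $0$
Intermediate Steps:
$D{\left(I \right)} = 3 + I^{2}$ ($D{\left(I \right)} = I^{2} + 3 = 3 + I^{2}$)
$X{\left(s,p \right)} = 0$
$X^{2}{\left(D{\left(6 \right)},3 \right)} = 0^{2} = 0$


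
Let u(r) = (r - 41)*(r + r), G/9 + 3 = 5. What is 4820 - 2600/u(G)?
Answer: 998390/207 ≈ 4823.1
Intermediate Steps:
G = 18 (G = -27 + 9*5 = -27 + 45 = 18)
u(r) = 2*r*(-41 + r) (u(r) = (-41 + r)*(2*r) = 2*r*(-41 + r))
4820 - 2600/u(G) = 4820 - 2600*1/(36*(-41 + 18)) = 4820 - 2600/(2*18*(-23)) = 4820 - 2600/(-828) = 4820 - 2600*(-1/828) = 4820 + 650/207 = 998390/207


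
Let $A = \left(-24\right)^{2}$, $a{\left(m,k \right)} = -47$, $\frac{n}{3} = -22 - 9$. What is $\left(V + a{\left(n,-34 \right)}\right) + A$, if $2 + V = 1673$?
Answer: $2200$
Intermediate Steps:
$n = -93$ ($n = 3 \left(-22 - 9\right) = 3 \left(-31\right) = -93$)
$V = 1671$ ($V = -2 + 1673 = 1671$)
$A = 576$
$\left(V + a{\left(n,-34 \right)}\right) + A = \left(1671 - 47\right) + 576 = 1624 + 576 = 2200$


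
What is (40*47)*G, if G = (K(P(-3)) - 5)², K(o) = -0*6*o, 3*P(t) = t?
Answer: 47000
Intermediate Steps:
P(t) = t/3
K(o) = 0 (K(o) = -0*o = -1*0 = 0)
G = 25 (G = (0 - 5)² = (-5)² = 25)
(40*47)*G = (40*47)*25 = 1880*25 = 47000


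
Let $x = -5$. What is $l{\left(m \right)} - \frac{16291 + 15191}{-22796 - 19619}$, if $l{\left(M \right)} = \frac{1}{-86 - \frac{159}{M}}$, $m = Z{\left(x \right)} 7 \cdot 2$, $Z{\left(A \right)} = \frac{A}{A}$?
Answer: $\frac{42316156}{57811645} \approx 0.73197$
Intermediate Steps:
$Z{\left(A \right)} = 1$
$m = 14$ ($m = 1 \cdot 7 \cdot 2 = 7 \cdot 2 = 14$)
$l{\left(m \right)} - \frac{16291 + 15191}{-22796 - 19619} = \left(-1\right) 14 \frac{1}{159 + 86 \cdot 14} - \frac{16291 + 15191}{-22796 - 19619} = \left(-1\right) 14 \frac{1}{159 + 1204} - \frac{31482}{-42415} = \left(-1\right) 14 \cdot \frac{1}{1363} - 31482 \left(- \frac{1}{42415}\right) = \left(-1\right) 14 \cdot \frac{1}{1363} - - \frac{31482}{42415} = - \frac{14}{1363} + \frac{31482}{42415} = \frac{42316156}{57811645}$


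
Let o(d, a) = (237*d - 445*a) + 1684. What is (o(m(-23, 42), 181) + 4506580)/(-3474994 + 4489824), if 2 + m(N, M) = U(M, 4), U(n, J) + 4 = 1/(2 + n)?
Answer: 38951461/8930504 ≈ 4.3616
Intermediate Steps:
U(n, J) = -4 + 1/(2 + n)
m(N, M) = -2 + (-7 - 4*M)/(2 + M)
o(d, a) = 1684 - 445*a + 237*d (o(d, a) = (-445*a + 237*d) + 1684 = 1684 - 445*a + 237*d)
(o(m(-23, 42), 181) + 4506580)/(-3474994 + 4489824) = ((1684 - 445*181 + 237*((-11 - 6*42)/(2 + 42))) + 4506580)/(-3474994 + 4489824) = ((1684 - 80545 + 237*((-11 - 252)/44)) + 4506580)/1014830 = ((1684 - 80545 + 237*((1/44)*(-263))) + 4506580)*(1/1014830) = ((1684 - 80545 + 237*(-263/44)) + 4506580)*(1/1014830) = ((1684 - 80545 - 62331/44) + 4506580)*(1/1014830) = (-3532215/44 + 4506580)*(1/1014830) = (194757305/44)*(1/1014830) = 38951461/8930504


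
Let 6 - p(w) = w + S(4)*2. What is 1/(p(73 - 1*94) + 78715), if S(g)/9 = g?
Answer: 1/78670 ≈ 1.2711e-5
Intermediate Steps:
S(g) = 9*g
p(w) = -66 - w (p(w) = 6 - (w + (9*4)*2) = 6 - (w + 36*2) = 6 - (w + 72) = 6 - (72 + w) = 6 + (-72 - w) = -66 - w)
1/(p(73 - 1*94) + 78715) = 1/((-66 - (73 - 1*94)) + 78715) = 1/((-66 - (73 - 94)) + 78715) = 1/((-66 - 1*(-21)) + 78715) = 1/((-66 + 21) + 78715) = 1/(-45 + 78715) = 1/78670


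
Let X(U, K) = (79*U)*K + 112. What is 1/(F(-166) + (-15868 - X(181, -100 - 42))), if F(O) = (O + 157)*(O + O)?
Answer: 1/2017466 ≈ 4.9567e-7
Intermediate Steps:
X(U, K) = 112 + 79*K*U (X(U, K) = 79*K*U + 112 = 112 + 79*K*U)
F(O) = 2*O*(157 + O) (F(O) = (157 + O)*(2*O) = 2*O*(157 + O))
1/(F(-166) + (-15868 - X(181, -100 - 42))) = 1/(2*(-166)*(157 - 166) + (-15868 - (112 + 79*(-100 - 42)*181))) = 1/(2*(-166)*(-9) + (-15868 - (112 + 79*(-142)*181))) = 1/(2988 + (-15868 - (112 - 2030458))) = 1/(2988 + (-15868 - 1*(-2030346))) = 1/(2988 + (-15868 + 2030346)) = 1/(2988 + 2014478) = 1/2017466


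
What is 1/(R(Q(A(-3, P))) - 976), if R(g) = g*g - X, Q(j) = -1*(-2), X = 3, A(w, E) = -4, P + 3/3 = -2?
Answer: -1/975 ≈ -0.0010256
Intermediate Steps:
P = -3 (P = -1 - 2 = -3)
Q(j) = 2
R(g) = -3 + g**2 (R(g) = g*g - 1*3 = g**2 - 3 = -3 + g**2)
1/(R(Q(A(-3, P))) - 976) = 1/((-3 + 2**2) - 976) = 1/((-3 + 4) - 976) = 1/(1 - 976) = 1/(-975) = -1/975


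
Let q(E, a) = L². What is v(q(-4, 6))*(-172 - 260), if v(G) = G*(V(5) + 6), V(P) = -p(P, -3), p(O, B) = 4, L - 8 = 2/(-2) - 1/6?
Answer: -40344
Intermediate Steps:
L = 41/6 (L = 8 + (2/(-2) - 1/6) = 8 + (2*(-½) - 1*⅙) = 8 + (-1 - ⅙) = 8 - 7/6 = 41/6 ≈ 6.8333)
V(P) = -4 (V(P) = -1*4 = -4)
q(E, a) = 1681/36 (q(E, a) = (41/6)² = 1681/36)
v(G) = 2*G (v(G) = G*(-4 + 6) = G*2 = 2*G)
v(q(-4, 6))*(-172 - 260) = (2*(1681/36))*(-172 - 260) = (1681/18)*(-432) = -40344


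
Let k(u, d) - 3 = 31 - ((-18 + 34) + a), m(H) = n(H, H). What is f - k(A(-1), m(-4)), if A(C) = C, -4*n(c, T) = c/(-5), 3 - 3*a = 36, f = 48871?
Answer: 48842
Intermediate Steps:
a = -11 (a = 1 - ⅓*36 = 1 - 12 = -11)
n(c, T) = c/20 (n(c, T) = -c/(4*(-5)) = -c*(-1)/(4*5) = -(-1)*c/20 = c/20)
m(H) = H/20
k(u, d) = 29 (k(u, d) = 3 + (31 - ((-18 + 34) - 11)) = 3 + (31 - (16 - 11)) = 3 + (31 - 1*5) = 3 + (31 - 5) = 3 + 26 = 29)
f - k(A(-1), m(-4)) = 48871 - 1*29 = 48871 - 29 = 48842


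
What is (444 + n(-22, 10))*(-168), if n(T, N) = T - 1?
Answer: -70728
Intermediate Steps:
n(T, N) = -1 + T
(444 + n(-22, 10))*(-168) = (444 + (-1 - 22))*(-168) = (444 - 23)*(-168) = 421*(-168) = -70728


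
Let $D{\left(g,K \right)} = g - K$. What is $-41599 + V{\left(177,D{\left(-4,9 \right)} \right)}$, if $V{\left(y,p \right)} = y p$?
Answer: $-43900$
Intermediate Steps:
$V{\left(y,p \right)} = p y$
$-41599 + V{\left(177,D{\left(-4,9 \right)} \right)} = -41599 + \left(-4 - 9\right) 177 = -41599 - 2301 = -43900$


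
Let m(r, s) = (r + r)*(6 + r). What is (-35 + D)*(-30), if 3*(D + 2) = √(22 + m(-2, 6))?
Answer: 1110 - 10*√6 ≈ 1085.5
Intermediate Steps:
m(r, s) = 2*r*(6 + r) (m(r, s) = (2*r)*(6 + r) = 2*r*(6 + r))
D = -2 + √6/3 (D = -2 + √(22 + 2*(-2)*(6 - 2))/3 = -2 + √(22 + 2*(-2)*4)/3 = -2 + √(22 - 16)/3 = -2 + √6/3 ≈ -1.1835)
(-35 + D)*(-30) = (-35 + (-2 + √6/3))*(-30) = (-37 + √6/3)*(-30) = 1110 - 10*√6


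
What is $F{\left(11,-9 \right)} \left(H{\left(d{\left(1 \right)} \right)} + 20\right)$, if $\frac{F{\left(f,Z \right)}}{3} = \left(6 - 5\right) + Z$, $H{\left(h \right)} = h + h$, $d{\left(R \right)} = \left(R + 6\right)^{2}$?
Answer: $-2832$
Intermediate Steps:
$d{\left(R \right)} = \left(6 + R\right)^{2}$
$H{\left(h \right)} = 2 h$
$F{\left(f,Z \right)} = 3 + 3 Z$ ($F{\left(f,Z \right)} = 3 \left(\left(6 - 5\right) + Z\right) = 3 \left(1 + Z\right) = 3 + 3 Z$)
$F{\left(11,-9 \right)} \left(H{\left(d{\left(1 \right)} \right)} + 20\right) = \left(3 + 3 \left(-9\right)\right) \left(2 \left(6 + 1\right)^{2} + 20\right) = \left(3 - 27\right) \left(2 \cdot 7^{2} + 20\right) = - 24 \left(2 \cdot 49 + 20\right) = - 24 \left(98 + 20\right) = \left(-24\right) 118 = -2832$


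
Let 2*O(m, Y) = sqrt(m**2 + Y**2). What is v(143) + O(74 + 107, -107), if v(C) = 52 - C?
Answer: -91 + sqrt(44210)/2 ≈ 14.131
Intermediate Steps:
O(m, Y) = sqrt(Y**2 + m**2)/2 (O(m, Y) = sqrt(m**2 + Y**2)/2 = sqrt(Y**2 + m**2)/2)
v(143) + O(74 + 107, -107) = (52 - 1*143) + sqrt((-107)**2 + (74 + 107)**2)/2 = (52 - 143) + sqrt(11449 + 181**2)/2 = -91 + sqrt(11449 + 32761)/2 = -91 + sqrt(44210)/2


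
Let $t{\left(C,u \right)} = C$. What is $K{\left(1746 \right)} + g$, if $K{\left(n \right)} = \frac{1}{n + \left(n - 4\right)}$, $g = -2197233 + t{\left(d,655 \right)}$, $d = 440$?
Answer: $- \frac{7662413983}{3488} \approx -2.1968 \cdot 10^{6}$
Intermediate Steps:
$g = -2196793$ ($g = -2197233 + 440 = -2196793$)
$K{\left(n \right)} = \frac{1}{-4 + 2 n}$ ($K{\left(n \right)} = \frac{1}{n + \left(n - 4\right)} = \frac{1}{n + \left(-4 + n\right)} = \frac{1}{-4 + 2 n}$)
$K{\left(1746 \right)} + g = \frac{1}{2 \left(-2 + 1746\right)} - 2196793 = \frac{1}{2 \cdot 1744} - 2196793 = \frac{1}{2} \cdot \frac{1}{1744} - 2196793 = \frac{1}{3488} - 2196793 = - \frac{7662413983}{3488}$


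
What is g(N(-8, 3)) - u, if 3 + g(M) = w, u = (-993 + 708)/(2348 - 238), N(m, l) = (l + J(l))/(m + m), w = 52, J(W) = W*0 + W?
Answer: 20735/422 ≈ 49.135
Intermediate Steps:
J(W) = W (J(W) = 0 + W = W)
N(m, l) = l/m (N(m, l) = (l + l)/(m + m) = (2*l)/((2*m)) = (2*l)*(1/(2*m)) = l/m)
u = -57/422 (u = -285/2110 = -285*1/2110 = -57/422 ≈ -0.13507)
g(M) = 49 (g(M) = -3 + 52 = 49)
g(N(-8, 3)) - u = 49 - 1*(-57/422) = 49 + 57/422 = 20735/422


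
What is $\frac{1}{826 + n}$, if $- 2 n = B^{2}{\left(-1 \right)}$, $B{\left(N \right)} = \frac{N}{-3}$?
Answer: $\frac{18}{14867} \approx 0.0012107$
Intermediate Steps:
$B{\left(N \right)} = - \frac{N}{3}$ ($B{\left(N \right)} = N \left(- \frac{1}{3}\right) = - \frac{N}{3}$)
$n = - \frac{1}{18}$ ($n = - \frac{\left(\left(- \frac{1}{3}\right) \left(-1\right)\right)^{2}}{2} = - \frac{1}{2 \cdot 9} = \left(- \frac{1}{2}\right) \frac{1}{9} = - \frac{1}{18} \approx -0.055556$)
$\frac{1}{826 + n} = \frac{1}{826 - \frac{1}{18}} = \frac{1}{\frac{14867}{18}} = \frac{18}{14867}$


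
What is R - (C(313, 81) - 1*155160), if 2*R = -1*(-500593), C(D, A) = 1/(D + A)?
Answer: 79874930/197 ≈ 4.0546e+5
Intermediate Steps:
C(D, A) = 1/(A + D)
R = 500593/2 (R = (-1*(-500593))/2 = (½)*500593 = 500593/2 ≈ 2.5030e+5)
R - (C(313, 81) - 1*155160) = 500593/2 - (1/(81 + 313) - 1*155160) = 500593/2 - (1/394 - 155160) = 500593/2 - 1*(-61133039/394) = 500593/2 + 61133039/394 = 79874930/197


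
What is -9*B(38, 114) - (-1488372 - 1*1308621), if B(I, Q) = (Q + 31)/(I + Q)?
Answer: 425141631/152 ≈ 2.7970e+6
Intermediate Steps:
B(I, Q) = (31 + Q)/(I + Q)
-9*B(38, 114) - (-1488372 - 1*1308621) = -9*(31 + 114)/(38 + 114) - (-1488372 - 1*1308621) = -9*145/152 - (-1488372 - 1308621) = -9*145/152 - 1*(-2796993) = -9*145/152 + 2796993 = -1305/152 + 2796993 = 425141631/152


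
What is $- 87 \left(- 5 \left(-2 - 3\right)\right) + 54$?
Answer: $-2121$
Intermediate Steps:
$- 87 \left(- 5 \left(-2 - 3\right)\right) + 54 = - 87 \left(\left(-5\right) \left(-5\right)\right) + 54 = \left(-87\right) 25 + 54 = -2175 + 54 = -2121$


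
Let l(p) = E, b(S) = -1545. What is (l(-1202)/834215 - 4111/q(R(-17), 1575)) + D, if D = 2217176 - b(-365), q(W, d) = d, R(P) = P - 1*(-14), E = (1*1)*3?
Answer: 583029770899097/262777725 ≈ 2.2187e+6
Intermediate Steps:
E = 3 (E = 1*3 = 3)
R(P) = 14 + P (R(P) = P + 14 = 14 + P)
l(p) = 3
D = 2218721 (D = 2217176 - 1*(-1545) = 2217176 + 1545 = 2218721)
(l(-1202)/834215 - 4111/q(R(-17), 1575)) + D = (3/834215 - 4111/1575) + 2218721 = -685890628/262777725 + 2218721 = 583029770899097/262777725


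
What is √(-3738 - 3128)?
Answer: I*√6866 ≈ 82.861*I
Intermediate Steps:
√(-3738 - 3128) = √(-6866) = I*√6866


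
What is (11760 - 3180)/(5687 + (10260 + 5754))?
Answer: 8580/21701 ≈ 0.39537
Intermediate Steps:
(11760 - 3180)/(5687 + (10260 + 5754)) = 8580/(5687 + 16014) = 8580/21701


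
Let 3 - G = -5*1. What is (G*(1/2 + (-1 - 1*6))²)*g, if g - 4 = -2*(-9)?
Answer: 7436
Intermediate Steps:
G = 8 (G = 3 - (-5) = 3 - 1*(-5) = 3 + 5 = 8)
g = 22 (g = 4 - 2*(-9) = 4 + 18 = 22)
(G*(1/2 + (-1 - 1*6))²)*g = (8*(1/2 + (-1 - 1*6))²)*22 = (8*(½ + (-1 - 6))²)*22 = (8*(½ - 7)²)*22 = (8*(-13/2)²)*22 = (8*(169/4))*22 = 338*22 = 7436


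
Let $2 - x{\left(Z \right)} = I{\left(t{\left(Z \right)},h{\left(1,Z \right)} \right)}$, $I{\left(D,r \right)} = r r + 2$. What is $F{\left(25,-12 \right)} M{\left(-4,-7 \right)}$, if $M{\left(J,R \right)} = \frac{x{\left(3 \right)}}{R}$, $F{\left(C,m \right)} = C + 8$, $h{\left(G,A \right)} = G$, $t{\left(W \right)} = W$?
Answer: $\frac{33}{7} \approx 4.7143$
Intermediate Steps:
$I{\left(D,r \right)} = 2 + r^{2}$ ($I{\left(D,r \right)} = r^{2} + 2 = 2 + r^{2}$)
$x{\left(Z \right)} = -1$ ($x{\left(Z \right)} = 2 - \left(2 + 1^{2}\right) = 2 - \left(2 + 1\right) = 2 - 3 = -1$)
$F{\left(C,m \right)} = 8 + C$
$M{\left(J,R \right)} = - \frac{1}{R}$
$F{\left(25,-12 \right)} M{\left(-4,-7 \right)} = \left(8 + 25\right) \left(- \frac{1}{-7}\right) = 33 \left(\left(-1\right) \left(- \frac{1}{7}\right)\right) = 33 \cdot \frac{1}{7} = \frac{33}{7}$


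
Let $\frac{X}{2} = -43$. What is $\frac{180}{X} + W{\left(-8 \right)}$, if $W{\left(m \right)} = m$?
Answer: $- \frac{434}{43} \approx -10.093$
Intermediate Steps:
$X = -86$ ($X = 2 \left(-43\right) = -86$)
$\frac{180}{X} + W{\left(-8 \right)} = \frac{180}{-86} - 8 = 180 \left(- \frac{1}{86}\right) - 8 = - \frac{90}{43} - 8 = - \frac{434}{43}$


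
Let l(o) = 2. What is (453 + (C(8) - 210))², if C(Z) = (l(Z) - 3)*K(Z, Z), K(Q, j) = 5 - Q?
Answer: 60516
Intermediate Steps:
C(Z) = -5 + Z (C(Z) = (2 - 3)*(5 - Z) = -(5 - Z) = -5 + Z)
(453 + (C(8) - 210))² = (453 + ((-5 + 8) - 210))² = (453 + (3 - 210))² = (453 - 207)² = 246² = 60516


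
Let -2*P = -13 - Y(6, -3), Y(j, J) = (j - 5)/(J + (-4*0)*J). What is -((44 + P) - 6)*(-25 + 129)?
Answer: -13832/3 ≈ -4610.7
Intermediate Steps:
Y(j, J) = (-5 + j)/J (Y(j, J) = (-5 + j)/(J + 0*J) = (-5 + j)/(J + 0) = (-5 + j)/J)
P = 19/3 (P = -(-13 - (-5 + 6)/(-3))/2 = -(-13 - (-1)/3)/2 = -(-13 - 1*(-⅓))/2 = -(-13 + ⅓)/2 = -½*(-38/3) = 19/3 ≈ 6.3333)
-((44 + P) - 6)*(-25 + 129) = -((44 + 19/3) - 6)*(-25 + 129) = -(151/3 - 6)*104 = -133*104/3 = -1*13832/3 = -13832/3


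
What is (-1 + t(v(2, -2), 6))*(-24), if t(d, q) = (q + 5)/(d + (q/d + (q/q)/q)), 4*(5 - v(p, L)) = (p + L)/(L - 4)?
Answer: -3336/191 ≈ -17.466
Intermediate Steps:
v(p, L) = 5 - (L + p)/(4*(-4 + L)) (v(p, L) = 5 - (p + L)/(4*(L - 4)) = 5 - (L + p)/(4*(-4 + L)))
t(d, q) = (5 + q)/(d + 1/q + q/d) (t(d, q) = (5 + q)/(d + (q/d + 1/q)) = (5 + q)/(d + (1/q + q/d)) = (5 + q)/(d + 1/q + q/d))
(-1 + t(v(2, -2), 6))*(-24) = (-1 + ((-80 - 1*2 + 19*(-2))/(4*(-4 - 2)))*6*(5 + 6)/((-80 - 1*2 + 19*(-2))/(4*(-4 - 2)) + 6² + 6*((-80 - 1*2 + 19*(-2))/(4*(-4 - 2)))²))*(-24) = (-1 + ((¼)*(-80 - 2 - 38)/(-6))*6*11/((¼)*(-80 - 2 - 38)/(-6) + 36 + 6*((¼)*(-80 - 2 - 38)/(-6))²))*(-24) = (-1 + ((¼)*(-⅙)*(-120))*6*11/((¼)*(-⅙)*(-120) + 36 + 6*((¼)*(-⅙)*(-120))²))*(-24) = (-1 + 5*6*11/(5 + 36 + 6*5²))*(-24) = (-1 + 5*6*11/(5 + 36 + 6*25))*(-24) = (-1 + 5*6*11/(5 + 36 + 150))*(-24) = (-1 + 5*6*11/191)*(-24) = (-1 + 5*6*(1/191)*11)*(-24) = (-1 + 330/191)*(-24) = (139/191)*(-24) = -3336/191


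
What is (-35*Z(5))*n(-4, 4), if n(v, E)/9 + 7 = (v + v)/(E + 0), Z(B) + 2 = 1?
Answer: -2835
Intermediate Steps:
Z(B) = -1 (Z(B) = -2 + 1 = -1)
n(v, E) = -63 + 18*v/E (n(v, E) = -63 + 9*((v + v)/(E + 0)) = -63 + 9*((2*v)/E) = -63 + 9*(2*v/E) = -63 + 18*v/E)
(-35*Z(5))*n(-4, 4) = (-35*(-1))*(-63 + 18*(-4)/4) = 35*(-63 + 18*(-4)*(1/4)) = 35*(-63 - 18) = 35*(-81) = -2835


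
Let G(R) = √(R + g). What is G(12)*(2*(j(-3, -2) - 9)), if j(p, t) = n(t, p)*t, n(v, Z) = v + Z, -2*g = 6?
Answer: 6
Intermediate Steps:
g = -3 (g = -½*6 = -3)
n(v, Z) = Z + v
G(R) = √(-3 + R) (G(R) = √(R - 3) = √(-3 + R))
j(p, t) = t*(p + t) (j(p, t) = (p + t)*t = t*(p + t))
G(12)*(2*(j(-3, -2) - 9)) = √(-3 + 12)*(2*(-2*(-3 - 2) - 9)) = √9*(2*(-2*(-5) - 9)) = 3*(2*(10 - 9)) = 3*(2*1) = 3*2 = 6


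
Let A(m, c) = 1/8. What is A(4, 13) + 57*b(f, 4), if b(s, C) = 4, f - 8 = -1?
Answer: 1825/8 ≈ 228.13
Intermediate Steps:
f = 7 (f = 8 - 1 = 7)
A(m, c) = ⅛
A(4, 13) + 57*b(f, 4) = ⅛ + 57*4 = ⅛ + 228 = 1825/8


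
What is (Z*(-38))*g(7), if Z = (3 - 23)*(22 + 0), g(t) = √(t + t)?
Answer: 16720*√14 ≈ 62561.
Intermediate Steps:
g(t) = √2*√t (g(t) = √(2*t) = √2*√t)
Z = -440 (Z = -20*22 = -440)
(Z*(-38))*g(7) = (-440*(-38))*(√2*√7) = 16720*√14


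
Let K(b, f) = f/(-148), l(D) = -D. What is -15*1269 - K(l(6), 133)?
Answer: -2817047/148 ≈ -19034.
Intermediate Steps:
K(b, f) = -f/148 (K(b, f) = f*(-1/148) = -f/148)
-15*1269 - K(l(6), 133) = -15*1269 - (-1)*133/148 = -19035 - 1*(-133/148) = -19035 + 133/148 = -2817047/148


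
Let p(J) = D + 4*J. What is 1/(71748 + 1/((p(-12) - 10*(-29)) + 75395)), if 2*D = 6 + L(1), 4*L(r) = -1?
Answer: 605119/43416078020 ≈ 1.3938e-5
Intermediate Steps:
L(r) = -1/4 (L(r) = (1/4)*(-1) = -1/4)
D = 23/8 (D = (6 - 1/4)/2 = (1/2)*(23/4) = 23/8 ≈ 2.8750)
p(J) = 23/8 + 4*J
1/(71748 + 1/((p(-12) - 10*(-29)) + 75395)) = 1/(71748 + 1/(((23/8 + 4*(-12)) - 10*(-29)) + 75395)) = 1/(71748 + 1/(((23/8 - 48) + 290) + 75395)) = 1/(71748 + 1/((-361/8 + 290) + 75395)) = 1/(71748 + 1/(1959/8 + 75395)) = 1/(71748 + 1/(605119/8)) = 1/(71748 + 8/605119) = 1/(43416078020/605119) = 605119/43416078020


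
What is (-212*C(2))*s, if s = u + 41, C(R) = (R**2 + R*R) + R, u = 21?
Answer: -131440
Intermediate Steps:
C(R) = R + 2*R**2 (C(R) = (R**2 + R**2) + R = 2*R**2 + R = R + 2*R**2)
s = 62 (s = 21 + 41 = 62)
(-212*C(2))*s = -424*(1 + 2*2)*62 = -424*(1 + 4)*62 = -424*5*62 = -212*10*62 = -2120*62 = -131440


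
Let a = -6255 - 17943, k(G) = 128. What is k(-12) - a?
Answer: 24326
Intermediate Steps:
a = -24198
k(-12) - a = 128 - 1*(-24198) = 128 + 24198 = 24326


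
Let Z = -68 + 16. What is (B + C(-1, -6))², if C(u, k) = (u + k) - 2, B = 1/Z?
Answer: 219961/2704 ≈ 81.347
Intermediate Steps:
Z = -52
B = -1/52 (B = 1/(-52) = -1/52 ≈ -0.019231)
C(u, k) = -2 + k + u (C(u, k) = (k + u) - 2 = -2 + k + u)
(B + C(-1, -6))² = (-1/52 + (-2 - 6 - 1))² = (-1/52 - 9)² = (-469/52)² = 219961/2704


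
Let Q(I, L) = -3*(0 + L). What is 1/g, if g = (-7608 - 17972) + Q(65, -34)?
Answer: -1/25478 ≈ -3.9250e-5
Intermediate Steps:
Q(I, L) = -3*L
g = -25478 (g = (-7608 - 17972) - 3*(-34) = -25580 + 102 = -25478)
1/g = 1/(-25478) = -1/25478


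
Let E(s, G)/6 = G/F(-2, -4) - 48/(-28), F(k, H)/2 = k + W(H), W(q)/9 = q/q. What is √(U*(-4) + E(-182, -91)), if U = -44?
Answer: √7217/7 ≈ 12.136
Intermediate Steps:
W(q) = 9 (W(q) = 9*(q/q) = 9*1 = 9)
F(k, H) = 18 + 2*k (F(k, H) = 2*(k + 9) = 2*(9 + k) = 18 + 2*k)
E(s, G) = 72/7 + 3*G/7 (E(s, G) = 6*(G/(18 + 2*(-2)) - 48/(-28)) = 6*(G/(18 - 4) - 48*(-1/28)) = 6*(G/14 + 12/7) = 6*(12/7 + G/14) = 72/7 + 3*G/7)
√(U*(-4) + E(-182, -91)) = √(-44*(-4) + (72/7 + (3/7)*(-91))) = √(176 + (72/7 - 39)) = √(176 - 201/7) = √(1031/7) = √7217/7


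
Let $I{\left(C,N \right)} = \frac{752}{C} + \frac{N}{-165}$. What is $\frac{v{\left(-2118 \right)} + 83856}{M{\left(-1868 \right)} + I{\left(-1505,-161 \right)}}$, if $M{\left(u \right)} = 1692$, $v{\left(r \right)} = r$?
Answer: $\frac{811903554}{16811365} \approx 48.295$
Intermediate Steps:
$I{\left(C,N \right)} = \frac{752}{C} - \frac{N}{165}$ ($I{\left(C,N \right)} = \frac{752}{C} + N \left(- \frac{1}{165}\right) = \frac{752}{C} - \frac{N}{165}$)
$\frac{v{\left(-2118 \right)} + 83856}{M{\left(-1868 \right)} + I{\left(-1505,-161 \right)}} = \frac{-2118 + 83856}{1692 + \left(\frac{752}{-1505} - - \frac{161}{165}\right)} = \frac{81738}{1692 + \left(752 \left(- \frac{1}{1505}\right) + \frac{161}{165}\right)} = \frac{81738}{1692 + \left(- \frac{752}{1505} + \frac{161}{165}\right)} = \frac{81738}{1692 + \frac{4729}{9933}} = \frac{81738}{\frac{16811365}{9933}} = 81738 \cdot \frac{9933}{16811365} = \frac{811903554}{16811365}$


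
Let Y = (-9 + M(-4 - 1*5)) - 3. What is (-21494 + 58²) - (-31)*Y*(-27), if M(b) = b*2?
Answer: 6980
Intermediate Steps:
M(b) = 2*b
Y = -30 (Y = (-9 + 2*(-4 - 1*5)) - 3 = (-9 + 2*(-4 - 5)) - 3 = (-9 + 2*(-9)) - 3 = (-9 - 18) - 3 = -27 - 3 = -30)
(-21494 + 58²) - (-31)*Y*(-27) = (-21494 + 58²) - (-31)*(-30)*(-27) = (-21494 + 3364) - 31*30*(-27) = -18130 - 930*(-27) = -18130 + 25110 = 6980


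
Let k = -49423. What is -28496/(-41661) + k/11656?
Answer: -1726862227/485600616 ≈ -3.5561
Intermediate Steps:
-28496/(-41661) + k/11656 = -28496/(-41661) - 49423/11656 = -28496*(-1/41661) - 49423*1/11656 = 28496/41661 - 49423/11656 = -1726862227/485600616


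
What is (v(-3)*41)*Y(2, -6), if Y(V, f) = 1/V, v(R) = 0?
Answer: 0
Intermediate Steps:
Y(V, f) = 1/V
(v(-3)*41)*Y(2, -6) = (0*41)/2 = 0*(½) = 0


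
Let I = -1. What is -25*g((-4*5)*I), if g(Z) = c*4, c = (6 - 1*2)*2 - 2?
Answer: -600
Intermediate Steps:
c = 6 (c = (6 - 2)*2 - 2 = 4*2 - 2 = 8 - 2 = 6)
g(Z) = 24 (g(Z) = 6*4 = 24)
-25*g((-4*5)*I) = -25*24 = -600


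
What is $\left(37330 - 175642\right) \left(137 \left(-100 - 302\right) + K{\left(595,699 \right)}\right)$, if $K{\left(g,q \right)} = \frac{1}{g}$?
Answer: $\frac{266608819944}{35} \approx 7.6174 \cdot 10^{9}$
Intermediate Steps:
$\left(37330 - 175642\right) \left(137 \left(-100 - 302\right) + K{\left(595,699 \right)}\right) = \left(37330 - 175642\right) \left(137 \left(-100 - 302\right) + \frac{1}{595}\right) = - 138312 \left(137 \left(-402\right) + \frac{1}{595}\right) = - 138312 \left(-55074 + \frac{1}{595}\right) = \left(-138312\right) \left(- \frac{32769029}{595}\right) = \frac{266608819944}{35}$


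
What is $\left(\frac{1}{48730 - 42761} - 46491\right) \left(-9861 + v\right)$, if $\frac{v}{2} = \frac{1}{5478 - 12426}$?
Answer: $\frac{4753256546497735}{10368153} \approx 4.5845 \cdot 10^{8}$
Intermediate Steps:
$v = - \frac{1}{3474}$ ($v = \frac{2}{5478 - 12426} = \frac{2}{-6948} = 2 \left(- \frac{1}{6948}\right) = - \frac{1}{3474} \approx -0.00028785$)
$\left(\frac{1}{48730 - 42761} - 46491\right) \left(-9861 + v\right) = \left(\frac{1}{48730 - 42761} - 46491\right) \left(-9861 - \frac{1}{3474}\right) = \left(\frac{1}{5969} - 46491\right) \left(- \frac{34257115}{3474}\right) = \left(- \frac{277504778}{5969}\right) \left(- \frac{34257115}{3474}\right) = \frac{4753256546497735}{10368153}$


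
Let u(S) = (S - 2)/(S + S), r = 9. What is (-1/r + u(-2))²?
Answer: 64/81 ≈ 0.79012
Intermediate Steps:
u(S) = (-2 + S)/(2*S) (u(S) = (-2 + S)/((2*S)) = (-2 + S)*(1/(2*S)) = (-2 + S)/(2*S))
(-1/r + u(-2))² = (-1/9 + (½)*(-2 - 2)/(-2))² = (-1*⅑ + (½)*(-½)*(-4))² = (-⅑ + 1)² = (8/9)² = 64/81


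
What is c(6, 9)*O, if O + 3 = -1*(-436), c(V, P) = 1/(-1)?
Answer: -433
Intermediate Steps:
c(V, P) = -1
O = 433 (O = -3 - 1*(-436) = -3 + 436 = 433)
c(6, 9)*O = -1*433 = -433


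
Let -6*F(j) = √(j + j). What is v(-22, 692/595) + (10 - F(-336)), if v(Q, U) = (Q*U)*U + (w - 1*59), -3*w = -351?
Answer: 13538692/354025 + 2*I*√42/3 ≈ 38.242 + 4.3205*I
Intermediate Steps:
w = 117 (w = -⅓*(-351) = 117)
v(Q, U) = 58 + Q*U² (v(Q, U) = (Q*U)*U + (117 - 1*59) = Q*U² + (117 - 59) = Q*U² + 58 = 58 + Q*U²)
F(j) = -√2*√j/6 (F(j) = -√(j + j)/6 = -√2*√j/6)
v(-22, 692/595) + (10 - F(-336)) = (58 - 22*(692/595)²) + (10 - (-1)*√2*√(-336)/6) = (58 - 22*(692*(1/595))²) + (10 - (-1)*√2*4*I*√21/6) = (58 - 22*(692/595)²) + (10 - (-2)*I*√42/3) = (58 - 22*478864/354025) + (10 + 2*I*√42/3) = (58 - 10535008/354025) + (10 + 2*I*√42/3) = 9998442/354025 + (10 + 2*I*√42/3) = 13538692/354025 + 2*I*√42/3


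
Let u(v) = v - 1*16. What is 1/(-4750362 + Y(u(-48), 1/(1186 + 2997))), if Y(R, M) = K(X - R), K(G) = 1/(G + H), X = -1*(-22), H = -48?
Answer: -38/180513755 ≈ -2.1051e-7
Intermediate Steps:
X = 22
u(v) = -16 + v (u(v) = v - 16 = -16 + v)
K(G) = 1/(-48 + G) (K(G) = 1/(G - 48) = 1/(-48 + G))
Y(R, M) = 1/(-26 - R) (Y(R, M) = 1/(-48 + (22 - R)) = 1/(-26 - R))
1/(-4750362 + Y(u(-48), 1/(1186 + 2997))) = 1/(-4750362 - 1/(26 + (-16 - 48))) = 1/(-4750362 - 1/(26 - 64)) = 1/(-4750362 - 1/(-38)) = 1/(-4750362 - 1*(-1/38)) = 1/(-4750362 + 1/38) = 1/(-180513755/38) = -38/180513755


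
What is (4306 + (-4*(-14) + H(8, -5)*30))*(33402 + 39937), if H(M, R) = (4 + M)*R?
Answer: 187894518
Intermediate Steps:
H(M, R) = R*(4 + M)
(4306 + (-4*(-14) + H(8, -5)*30))*(33402 + 39937) = (4306 + (-4*(-14) - 5*(4 + 8)*30))*(33402 + 39937) = (4306 + (56 - 5*12*30))*73339 = (4306 + (56 - 60*30))*73339 = (4306 + (56 - 1800))*73339 = (4306 - 1744)*73339 = 2562*73339 = 187894518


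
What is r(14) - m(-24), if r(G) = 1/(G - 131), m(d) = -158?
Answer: 18485/117 ≈ 157.99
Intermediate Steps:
r(G) = 1/(-131 + G)
r(14) - m(-24) = 1/(-131 + 14) - 1*(-158) = 1/(-117) + 158 = -1/117 + 158 = 18485/117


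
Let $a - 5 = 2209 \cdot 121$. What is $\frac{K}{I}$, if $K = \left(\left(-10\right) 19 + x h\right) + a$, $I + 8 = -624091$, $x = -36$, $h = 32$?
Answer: $- \frac{265952}{624099} \approx -0.42614$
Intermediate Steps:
$a = 267294$ ($a = 5 + 2209 \cdot 121 = 5 + 267289 = 267294$)
$I = -624099$ ($I = -8 - 624091 = -624099$)
$K = 265952$ ($K = \left(\left(-10\right) 19 - 1152\right) + 267294 = \left(-190 - 1152\right) + 267294 = -1342 + 267294 = 265952$)
$\frac{K}{I} = \frac{265952}{-624099} = 265952 \left(- \frac{1}{624099}\right) = - \frac{265952}{624099}$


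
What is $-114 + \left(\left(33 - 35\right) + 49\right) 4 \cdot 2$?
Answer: $262$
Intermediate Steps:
$-114 + \left(\left(33 - 35\right) + 49\right) 4 \cdot 2 = -114 + \left(-2 + 49\right) 8 = -114 + 47 \cdot 8 = -114 + 376 = 262$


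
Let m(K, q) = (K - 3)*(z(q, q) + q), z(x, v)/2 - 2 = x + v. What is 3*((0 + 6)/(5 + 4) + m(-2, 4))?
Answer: -358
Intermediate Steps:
z(x, v) = 4 + 2*v + 2*x (z(x, v) = 4 + 2*(x + v) = 4 + 2*(v + x) = 4 + (2*v + 2*x) = 4 + 2*v + 2*x)
m(K, q) = (-3 + K)*(4 + 5*q) (m(K, q) = (K - 3)*((4 + 2*q + 2*q) + q) = (-3 + K)*((4 + 4*q) + q) = (-3 + K)*(4 + 5*q))
3*((0 + 6)/(5 + 4) + m(-2, 4)) = 3*((0 + 6)/(5 + 4) + (-12 - 15*4 + 4*(-2) + 5*(-2)*4)) = 3*(6/9 + (-12 - 60 - 8 - 40)) = 3*(6*(⅑) - 120) = 3*(⅔ - 120) = 3*(-358/3) = -358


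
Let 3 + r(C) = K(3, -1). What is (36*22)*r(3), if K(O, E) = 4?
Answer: 792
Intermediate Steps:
r(C) = 1 (r(C) = -3 + 4 = 1)
(36*22)*r(3) = (36*22)*1 = 792*1 = 792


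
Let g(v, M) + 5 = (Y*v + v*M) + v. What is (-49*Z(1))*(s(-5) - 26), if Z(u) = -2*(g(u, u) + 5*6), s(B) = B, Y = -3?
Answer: -72912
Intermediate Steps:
g(v, M) = -5 - 2*v + M*v (g(v, M) = -5 + ((-3*v + v*M) + v) = -5 + ((-3*v + M*v) + v) = -5 + (-2*v + M*v) = -5 - 2*v + M*v)
Z(u) = -50 - 2*u² + 4*u (Z(u) = -2*((-5 - 2*u + u*u) + 5*6) = -2*((-5 - 2*u + u²) + 30) = -2*((-5 + u² - 2*u) + 30) = -2*(25 + u² - 2*u) = -50 - 2*u² + 4*u)
(-49*Z(1))*(s(-5) - 26) = (-49*(-50 - 2*1² + 4*1))*(-5 - 26) = -49*(-50 - 2*1 + 4)*(-31) = -49*(-50 - 2 + 4)*(-31) = -49*(-48)*(-31) = 2352*(-31) = -72912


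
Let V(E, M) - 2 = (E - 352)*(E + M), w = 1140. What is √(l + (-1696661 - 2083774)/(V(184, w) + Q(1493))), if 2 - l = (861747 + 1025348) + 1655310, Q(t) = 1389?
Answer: 72*I*√33386934929362/221041 ≈ 1882.1*I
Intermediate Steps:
V(E, M) = 2 + (-352 + E)*(E + M) (V(E, M) = 2 + (E - 352)*(E + M) = 2 + (-352 + E)*(E + M))
l = -3542403 (l = 2 - ((861747 + 1025348) + 1655310) = 2 - (1887095 + 1655310) = 2 - 1*3542405 = 2 - 3542405 = -3542403)
√(l + (-1696661 - 2083774)/(V(184, w) + Q(1493))) = √(-3542403 + (-1696661 - 2083774)/((2 + 184² - 352*184 - 352*1140 + 184*1140) + 1389)) = √(-3542403 - 3780435/((2 + 33856 - 64768 - 401280 + 209760) + 1389)) = √(-3542403 - 3780435/(-222430 + 1389)) = √(-3542403 - 3780435/(-221041)) = √(-3542403 - 3780435*(-1/221041)) = √(-3542403 + 3780435/221041) = √(-783012521088/221041) = 72*I*√33386934929362/221041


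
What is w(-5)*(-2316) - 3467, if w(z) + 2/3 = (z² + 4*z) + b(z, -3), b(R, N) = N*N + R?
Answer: -22767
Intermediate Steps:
b(R, N) = R + N² (b(R, N) = N² + R = R + N²)
w(z) = 25/3 + z² + 5*z (w(z) = -⅔ + ((z² + 4*z) + (z + (-3)²)) = -⅔ + ((z² + 4*z) + (z + 9)) = -⅔ + ((z² + 4*z) + (9 + z)) = -⅔ + (9 + z² + 5*z) = 25/3 + z² + 5*z)
w(-5)*(-2316) - 3467 = (25/3 + (-5)² + 5*(-5))*(-2316) - 3467 = (25/3 + 25 - 25)*(-2316) - 3467 = (25/3)*(-2316) - 3467 = -19300 - 3467 = -22767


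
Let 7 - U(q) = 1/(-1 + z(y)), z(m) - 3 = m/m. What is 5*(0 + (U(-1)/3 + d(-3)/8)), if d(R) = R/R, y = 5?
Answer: 845/72 ≈ 11.736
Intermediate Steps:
z(m) = 4 (z(m) = 3 + m/m = 3 + 1 = 4)
U(q) = 20/3 (U(q) = 7 - 1/(-1 + 4) = 7 - 1/3 = 7 - 1*⅓ = 7 - ⅓ = 20/3)
d(R) = 1
5*(0 + (U(-1)/3 + d(-3)/8)) = 5*(0 + ((20/3)/3 + 1/8)) = 5*(0 + ((20/3)*(⅓) + 1*(⅛))) = 5*(0 + (20/9 + ⅛)) = 5*(0 + 169/72) = 5*(169/72) = 845/72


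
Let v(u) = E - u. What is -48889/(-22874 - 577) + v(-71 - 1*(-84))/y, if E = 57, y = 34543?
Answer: 1689804571/810067893 ≈ 2.0860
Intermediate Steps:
v(u) = 57 - u
-48889/(-22874 - 577) + v(-71 - 1*(-84))/y = -48889/(-22874 - 577) + (57 - (-71 - 1*(-84)))/34543 = -48889/(-23451) + (57 - (-71 + 84))*(1/34543) = -48889*(-1/23451) + (57 - 1*13)*(1/34543) = 48889/23451 + (57 - 13)*(1/34543) = 48889/23451 + 44*(1/34543) = 48889/23451 + 44/34543 = 1689804571/810067893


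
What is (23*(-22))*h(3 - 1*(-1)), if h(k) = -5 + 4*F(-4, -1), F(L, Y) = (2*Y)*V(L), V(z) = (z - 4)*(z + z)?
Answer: 261602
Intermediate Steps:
V(z) = 2*z*(-4 + z) (V(z) = (-4 + z)*(2*z) = 2*z*(-4 + z))
F(L, Y) = 4*L*Y*(-4 + L) (F(L, Y) = (2*Y)*(2*L*(-4 + L)) = 4*L*Y*(-4 + L))
h(k) = -517 (h(k) = -5 + 4*(4*(-4)*(-1)*(-4 - 4)) = -5 + 4*(4*(-4)*(-1)*(-8)) = -5 + 4*(-128) = -5 - 512 = -517)
(23*(-22))*h(3 - 1*(-1)) = (23*(-22))*(-517) = -506*(-517) = 261602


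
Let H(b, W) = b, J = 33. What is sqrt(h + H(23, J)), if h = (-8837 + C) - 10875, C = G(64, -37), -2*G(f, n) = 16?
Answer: I*sqrt(19697) ≈ 140.35*I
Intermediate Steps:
G(f, n) = -8 (G(f, n) = -1/2*16 = -8)
C = -8
h = -19720 (h = (-8837 - 8) - 10875 = -8845 - 10875 = -19720)
sqrt(h + H(23, J)) = sqrt(-19720 + 23) = sqrt(-19697) = I*sqrt(19697)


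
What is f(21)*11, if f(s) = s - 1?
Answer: 220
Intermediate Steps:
f(s) = -1 + s
f(21)*11 = (-1 + 21)*11 = 20*11 = 220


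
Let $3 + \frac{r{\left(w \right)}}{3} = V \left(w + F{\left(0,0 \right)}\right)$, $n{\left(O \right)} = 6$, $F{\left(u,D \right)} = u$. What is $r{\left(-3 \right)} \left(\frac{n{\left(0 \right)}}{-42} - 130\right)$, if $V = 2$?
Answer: $\frac{24597}{7} \approx 3513.9$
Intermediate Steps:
$r{\left(w \right)} = -9 + 6 w$ ($r{\left(w \right)} = -9 + 3 \cdot 2 \left(w + 0\right) = -9 + 3 \cdot 2 w = -9 + 6 w$)
$r{\left(-3 \right)} \left(\frac{n{\left(0 \right)}}{-42} - 130\right) = \left(-9 + 6 \left(-3\right)\right) \left(\frac{6}{-42} - 130\right) = \left(-9 - 18\right) \left(6 \left(- \frac{1}{42}\right) - 130\right) = - 27 \left(- \frac{1}{7} - 130\right) = \left(-27\right) \left(- \frac{911}{7}\right) = \frac{24597}{7}$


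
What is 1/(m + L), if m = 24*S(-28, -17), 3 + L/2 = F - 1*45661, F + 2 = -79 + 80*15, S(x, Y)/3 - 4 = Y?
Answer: -1/90026 ≈ -1.1108e-5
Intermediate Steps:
S(x, Y) = 12 + 3*Y
F = 1119 (F = -2 + (-79 + 80*15) = -2 + (-79 + 1200) = -2 + 1121 = 1119)
L = -89090 (L = -6 + 2*(1119 - 1*45661) = -6 + 2*(1119 - 45661) = -6 + 2*(-44542) = -6 - 89084 = -89090)
m = -936 (m = 24*(12 + 3*(-17)) = 24*(12 - 51) = 24*(-39) = -936)
1/(m + L) = 1/(-936 - 89090) = 1/(-90026) = -1/90026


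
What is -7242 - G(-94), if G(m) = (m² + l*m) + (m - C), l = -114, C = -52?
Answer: -26752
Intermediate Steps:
G(m) = 52 + m² - 113*m (G(m) = (m² - 114*m) + (m - 1*(-52)) = (m² - 114*m) + (m + 52) = (m² - 114*m) + (52 + m) = 52 + m² - 113*m)
-7242 - G(-94) = -7242 - (52 + (-94)² - 113*(-94)) = -7242 - (52 + 8836 + 10622) = -7242 - 1*19510 = -7242 - 19510 = -26752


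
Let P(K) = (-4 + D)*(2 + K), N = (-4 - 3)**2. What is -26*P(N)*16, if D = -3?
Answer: 148512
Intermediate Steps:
N = 49 (N = (-7)**2 = 49)
P(K) = -14 - 7*K (P(K) = (-4 - 3)*(2 + K) = -7*(2 + K) = -14 - 7*K)
-26*P(N)*16 = -26*(-14 - 7*49)*16 = -26*(-14 - 343)*16 = -26*(-357)*16 = 9282*16 = 148512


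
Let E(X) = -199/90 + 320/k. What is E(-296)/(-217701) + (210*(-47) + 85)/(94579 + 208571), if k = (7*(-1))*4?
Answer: -4464745772/138591722115 ≈ -0.032215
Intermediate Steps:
k = -28 (k = -7*4 = -28)
E(X) = -8593/630 (E(X) = -199/90 + 320/(-28) = -199*1/90 + 320*(-1/28) = -199/90 - 80/7 = -8593/630)
E(-296)/(-217701) + (210*(-47) + 85)/(94579 + 208571) = -8593/630/(-217701) + (210*(-47) + 85)/(94579 + 208571) = -8593/630*(-1/217701) + (-9870 + 85)/303150 = 8593/137151630 - 9785*1/303150 = 8593/137151630 - 1957/60630 = -4464745772/138591722115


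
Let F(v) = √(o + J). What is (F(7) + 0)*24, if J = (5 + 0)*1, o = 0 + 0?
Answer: 24*√5 ≈ 53.666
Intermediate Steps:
o = 0
J = 5 (J = 5*1 = 5)
F(v) = √5 (F(v) = √(0 + 5) = √5)
(F(7) + 0)*24 = (√5 + 0)*24 = √5*24 = 24*√5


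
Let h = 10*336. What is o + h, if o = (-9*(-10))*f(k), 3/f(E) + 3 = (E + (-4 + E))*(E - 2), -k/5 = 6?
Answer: 1374294/409 ≈ 3360.1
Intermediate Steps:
k = -30 (k = -5*6 = -30)
f(E) = 3/(-3 + (-4 + 2*E)*(-2 + E)) (f(E) = 3/(-3 + (E + (-4 + E))*(E - 2)) = 3/(-3 + (-4 + 2*E)*(-2 + E)))
h = 3360
o = 54/409 (o = (-9*(-10))*(3/(5 - 8*(-30) + 2*(-30)²)) = 90*(3/(5 + 240 + 2*900)) = 90*(3/(5 + 240 + 1800)) = 90*(3/2045) = 54/409 ≈ 0.13203)
o + h = 54/409 + 3360 = 1374294/409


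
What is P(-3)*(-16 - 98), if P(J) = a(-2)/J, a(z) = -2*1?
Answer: -76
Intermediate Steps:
a(z) = -2
P(J) = -2/J
P(-3)*(-16 - 98) = (-2/(-3))*(-16 - 98) = -2*(-⅓)*(-114) = (⅔)*(-114) = -76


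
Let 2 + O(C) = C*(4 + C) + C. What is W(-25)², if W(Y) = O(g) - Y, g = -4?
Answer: 361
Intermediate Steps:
O(C) = -2 + C + C*(4 + C) (O(C) = -2 + (C*(4 + C) + C) = -2 + (C + C*(4 + C)) = -2 + C + C*(4 + C))
W(Y) = -6 - Y (W(Y) = (-2 + (-4)² + 5*(-4)) - Y = (-2 + 16 - 20) - Y = -6 - Y)
W(-25)² = (-6 - 1*(-25))² = (-6 + 25)² = 19² = 361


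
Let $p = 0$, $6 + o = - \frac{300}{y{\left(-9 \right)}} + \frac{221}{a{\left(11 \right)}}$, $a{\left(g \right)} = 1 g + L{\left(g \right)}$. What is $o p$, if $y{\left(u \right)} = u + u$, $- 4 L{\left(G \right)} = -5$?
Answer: $0$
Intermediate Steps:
$L{\left(G \right)} = \frac{5}{4}$ ($L{\left(G \right)} = \left(- \frac{1}{4}\right) \left(-5\right) = \frac{5}{4}$)
$y{\left(u \right)} = 2 u$
$a{\left(g \right)} = \frac{5}{4} + g$ ($a{\left(g \right)} = 1 g + \frac{5}{4} = g + \frac{5}{4} = \frac{5}{4} + g$)
$o = \frac{4220}{147}$ ($o = -6 - \left(- \frac{50}{3} - \frac{221}{\frac{5}{4} + 11}\right) = -6 + \left(- \frac{300}{-18} + \frac{221}{\frac{49}{4}}\right) = -6 + \left(\left(-300\right) \left(- \frac{1}{18}\right) + 221 \cdot \frac{4}{49}\right) = -6 + \left(\frac{50}{3} + \frac{884}{49}\right) = -6 + \frac{5102}{147} = \frac{4220}{147} \approx 28.707$)
$o p = \frac{4220}{147} \cdot 0 = 0$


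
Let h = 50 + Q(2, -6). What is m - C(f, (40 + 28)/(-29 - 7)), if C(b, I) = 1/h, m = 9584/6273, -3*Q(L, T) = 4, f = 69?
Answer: 1380445/915858 ≈ 1.5073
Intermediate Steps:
Q(L, T) = -4/3 (Q(L, T) = -1/3*4 = -4/3)
m = 9584/6273 (m = 9584*(1/6273) = 9584/6273 ≈ 1.5278)
h = 146/3 (h = 50 - 4/3 = 146/3 ≈ 48.667)
C(b, I) = 3/146 (C(b, I) = 1/(146/3) = 3/146)
m - C(f, (40 + 28)/(-29 - 7)) = 9584/6273 - 1*3/146 = 9584/6273 - 3/146 = 1380445/915858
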